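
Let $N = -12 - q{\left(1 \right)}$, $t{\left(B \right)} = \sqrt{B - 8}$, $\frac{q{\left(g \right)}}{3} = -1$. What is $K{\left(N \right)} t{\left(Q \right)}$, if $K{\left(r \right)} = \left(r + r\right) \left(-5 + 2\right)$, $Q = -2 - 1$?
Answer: $54 i \sqrt{11} \approx 179.1 i$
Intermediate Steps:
$Q = -3$
$q{\left(g \right)} = -3$ ($q{\left(g \right)} = 3 \left(-1\right) = -3$)
$t{\left(B \right)} = \sqrt{-8 + B}$
$N = -9$ ($N = -12 - -3 = -12 + 3 = -9$)
$K{\left(r \right)} = - 6 r$ ($K{\left(r \right)} = 2 r \left(-3\right) = - 6 r$)
$K{\left(N \right)} t{\left(Q \right)} = \left(-6\right) \left(-9\right) \sqrt{-8 - 3} = 54 \sqrt{-11} = 54 i \sqrt{11}$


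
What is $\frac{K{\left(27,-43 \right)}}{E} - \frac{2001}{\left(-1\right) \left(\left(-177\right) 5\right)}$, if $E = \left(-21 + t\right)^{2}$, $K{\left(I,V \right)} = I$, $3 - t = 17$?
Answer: $- \frac{161822}{72275} \approx -2.239$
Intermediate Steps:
$t = -14$ ($t = 3 - 17 = -14$)
$E = 1225$ ($E = \left(-21 - 14\right)^{2} = \left(-35\right)^{2} = 1225$)
$\frac{K{\left(27,-43 \right)}}{E} - \frac{2001}{\left(-1\right) \left(\left(-177\right) 5\right)} = \frac{27}{1225} - \frac{2001}{\left(-1\right) \left(\left(-177\right) 5\right)} = 27 \cdot \frac{1}{1225} - \frac{2001}{\left(-1\right) \left(-885\right)} = \frac{27}{1225} - \frac{2001}{885} = \frac{27}{1225} - \frac{667}{295} = - \frac{161822}{72275}$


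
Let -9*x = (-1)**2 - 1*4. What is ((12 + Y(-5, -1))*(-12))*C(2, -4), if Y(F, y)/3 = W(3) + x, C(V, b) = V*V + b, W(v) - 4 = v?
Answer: 0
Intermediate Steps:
W(v) = 4 + v
C(V, b) = b + V**2 (C(V, b) = V**2 + b = b + V**2)
x = 1/3 (x = -((-1)**2 - 1*4)/9 = -(1 - 4)/9 = -1/9*(-3) = 1/3 ≈ 0.33333)
Y(F, y) = 22 (Y(F, y) = 3*((4 + 3) + 1/3) = 3*(7 + 1/3) = 3*(22/3) = 22)
((12 + Y(-5, -1))*(-12))*C(2, -4) = ((12 + 22)*(-12))*(-4 + 2**2) = (34*(-12))*(-4 + 4) = -408*0 = 0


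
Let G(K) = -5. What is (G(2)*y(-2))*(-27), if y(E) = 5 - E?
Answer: 945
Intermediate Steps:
(G(2)*y(-2))*(-27) = -5*(5 - 1*(-2))*(-27) = -5*(5 + 2)*(-27) = -5*7*(-27) = -35*(-27) = 945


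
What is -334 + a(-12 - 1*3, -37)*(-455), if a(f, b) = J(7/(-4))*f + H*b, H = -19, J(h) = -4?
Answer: -347499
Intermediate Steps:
a(f, b) = -19*b - 4*f (a(f, b) = -4*f - 19*b = -19*b - 4*f)
-334 + a(-12 - 1*3, -37)*(-455) = -334 + (-19*(-37) - 4*(-12 - 1*3))*(-455) = -334 + (703 - 4*(-12 - 3))*(-455) = -334 + (703 - 4*(-15))*(-455) = -334 + (703 + 60)*(-455) = -334 + 763*(-455) = -334 - 347165 = -347499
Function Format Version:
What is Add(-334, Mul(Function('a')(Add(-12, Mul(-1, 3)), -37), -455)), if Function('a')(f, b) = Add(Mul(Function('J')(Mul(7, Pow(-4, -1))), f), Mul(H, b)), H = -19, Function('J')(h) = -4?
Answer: -347499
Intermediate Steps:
Function('a')(f, b) = Add(Mul(-19, b), Mul(-4, f)) (Function('a')(f, b) = Add(Mul(-4, f), Mul(-19, b)) = Add(Mul(-19, b), Mul(-4, f)))
Add(-334, Mul(Function('a')(Add(-12, Mul(-1, 3)), -37), -455)) = Add(-334, Mul(Add(Mul(-19, -37), Mul(-4, Add(-12, Mul(-1, 3)))), -455)) = Add(-334, Mul(Add(703, Mul(-4, Add(-12, -3))), -455)) = Add(-334, Mul(Add(703, Mul(-4, -15)), -455)) = Add(-334, Mul(Add(703, 60), -455)) = Add(-334, Mul(763, -455)) = Add(-334, -347165) = -347499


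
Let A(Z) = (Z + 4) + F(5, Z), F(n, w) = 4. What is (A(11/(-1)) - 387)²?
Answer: 152100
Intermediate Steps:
A(Z) = 8 + Z (A(Z) = (Z + 4) + 4 = (4 + Z) + 4 = 8 + Z)
(A(11/(-1)) - 387)² = ((8 + 11/(-1)) - 387)² = ((8 + 11*(-1)) - 387)² = ((8 - 11) - 387)² = (-3 - 387)² = (-390)² = 152100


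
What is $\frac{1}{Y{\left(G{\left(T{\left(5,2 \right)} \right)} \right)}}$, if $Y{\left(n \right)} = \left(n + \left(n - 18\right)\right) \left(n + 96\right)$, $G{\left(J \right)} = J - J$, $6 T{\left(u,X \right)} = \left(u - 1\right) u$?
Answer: $- \frac{1}{1728} \approx -0.0005787$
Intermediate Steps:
$T{\left(u,X \right)} = \frac{u \left(-1 + u\right)}{6}$ ($T{\left(u,X \right)} = \frac{\left(u - 1\right) u}{6} = \frac{\left(-1 + u\right) u}{6} = \frac{u \left(-1 + u\right)}{6}$)
$G{\left(J \right)} = 0$
$Y{\left(n \right)} = \left(-18 + 2 n\right) \left(96 + n\right)$ ($Y{\left(n \right)} = \left(n + \left(-18 + n\right)\right) \left(96 + n\right) = \left(-18 + 2 n\right) \left(96 + n\right)$)
$\frac{1}{Y{\left(G{\left(T{\left(5,2 \right)} \right)} \right)}} = \frac{1}{-1728 + 2 \cdot 0^{2} + 174 \cdot 0} = \frac{1}{-1728 + 2 \cdot 0 + 0} = \frac{1}{-1728 + 0 + 0} = \frac{1}{-1728} = - \frac{1}{1728}$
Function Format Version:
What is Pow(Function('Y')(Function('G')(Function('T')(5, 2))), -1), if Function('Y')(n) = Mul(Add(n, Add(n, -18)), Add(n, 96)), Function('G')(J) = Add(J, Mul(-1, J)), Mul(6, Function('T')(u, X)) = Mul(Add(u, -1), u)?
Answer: Rational(-1, 1728) ≈ -0.00057870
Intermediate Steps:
Function('T')(u, X) = Mul(Rational(1, 6), u, Add(-1, u)) (Function('T')(u, X) = Mul(Rational(1, 6), Mul(Add(u, -1), u)) = Mul(Rational(1, 6), Mul(Add(-1, u), u)) = Mul(Rational(1, 6), Mul(u, Add(-1, u))) = Mul(Rational(1, 6), u, Add(-1, u)))
Function('G')(J) = 0
Function('Y')(n) = Mul(Add(-18, Mul(2, n)), Add(96, n)) (Function('Y')(n) = Mul(Add(n, Add(-18, n)), Add(96, n)) = Mul(Add(-18, Mul(2, n)), Add(96, n)))
Pow(Function('Y')(Function('G')(Function('T')(5, 2))), -1) = Pow(Add(-1728, Mul(2, Pow(0, 2)), Mul(174, 0)), -1) = Pow(Add(-1728, Mul(2, 0), 0), -1) = Pow(Add(-1728, 0, 0), -1) = Pow(-1728, -1) = Rational(-1, 1728)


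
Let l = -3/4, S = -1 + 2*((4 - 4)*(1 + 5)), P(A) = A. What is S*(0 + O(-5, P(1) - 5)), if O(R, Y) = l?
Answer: ¾ ≈ 0.75000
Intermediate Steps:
S = -1 (S = -1 + 2*(0*6) = -1 + 2*0 = -1 + 0 = -1)
l = -¾ (l = -3*¼ = -¾ ≈ -0.75000)
O(R, Y) = -¾
S*(0 + O(-5, P(1) - 5)) = -(0 - ¾) = -1*(-¾) = ¾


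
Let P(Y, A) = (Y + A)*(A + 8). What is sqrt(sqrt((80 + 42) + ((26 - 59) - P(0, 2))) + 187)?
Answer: sqrt(187 + sqrt(69)) ≈ 13.975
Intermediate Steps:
P(Y, A) = (8 + A)*(A + Y) (P(Y, A) = (A + Y)*(8 + A) = (8 + A)*(A + Y))
sqrt(sqrt((80 + 42) + ((26 - 59) - P(0, 2))) + 187) = sqrt(sqrt((80 + 42) + ((26 - 59) - (2**2 + 8*2 + 8*0 + 2*0))) + 187) = sqrt(sqrt(122 + (-33 - (4 + 16 + 0 + 0))) + 187) = sqrt(sqrt(122 + (-33 - 1*20)) + 187) = sqrt(sqrt(122 + (-33 - 20)) + 187) = sqrt(sqrt(122 - 53) + 187) = sqrt(sqrt(69) + 187) = sqrt(187 + sqrt(69))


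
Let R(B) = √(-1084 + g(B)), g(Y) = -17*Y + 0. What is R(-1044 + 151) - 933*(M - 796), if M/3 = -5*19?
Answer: 1008573 + √14097 ≈ 1.0087e+6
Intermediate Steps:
g(Y) = -17*Y
M = -285 (M = 3*(-5*19) = 3*(-95) = -285)
R(B) = √(-1084 - 17*B)
R(-1044 + 151) - 933*(M - 796) = √(-1084 - 17*(-1044 + 151)) - 933*(-285 - 796) = √(-1084 - 17*(-893)) - 933*(-1081) = √(-1084 + 15181) + 1008573 = √14097 + 1008573 = 1008573 + √14097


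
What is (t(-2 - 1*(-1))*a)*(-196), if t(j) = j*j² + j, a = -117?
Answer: -45864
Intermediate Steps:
t(j) = j + j³ (t(j) = j³ + j = j + j³)
(t(-2 - 1*(-1))*a)*(-196) = (((-2 - 1*(-1)) + (-2 - 1*(-1))³)*(-117))*(-196) = (((-2 + 1) + (-2 + 1)³)*(-117))*(-196) = ((-1 + (-1)³)*(-117))*(-196) = ((-1 - 1)*(-117))*(-196) = -2*(-117)*(-196) = 234*(-196) = -45864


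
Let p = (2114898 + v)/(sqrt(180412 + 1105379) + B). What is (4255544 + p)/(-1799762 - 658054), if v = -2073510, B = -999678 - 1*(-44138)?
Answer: -485693426788770697/280515273160481643 + 3449*sqrt(1285791)/187010182106987762 ≈ -1.7314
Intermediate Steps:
B = -955540 (B = -999678 + 44138 = -955540)
p = 41388/(-955540 + sqrt(1285791)) (p = (2114898 - 2073510)/(sqrt(180412 + 1105379) - 955540) = 41388/(sqrt(1285791) - 955540) = 41388/(-955540 + sqrt(1285791)) ≈ -0.043365)
(4255544 + p)/(-1799762 - 658054) = (4255544 + (-39547889520/913055405809 - 41388*sqrt(1285791)/913055405809))/(-1799762 - 658054) = (3885547414310165576/913055405809 - 41388*sqrt(1285791)/913055405809)/(-2457816) = (3885547414310165576/913055405809 - 41388*sqrt(1285791)/913055405809)*(-1/2457816) = -485693426788770697/280515273160481643 + 3449*sqrt(1285791)/187010182106987762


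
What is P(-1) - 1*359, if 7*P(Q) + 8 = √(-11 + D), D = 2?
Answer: -2521/7 + 3*I/7 ≈ -360.14 + 0.42857*I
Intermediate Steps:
P(Q) = -8/7 + 3*I/7 (P(Q) = -8/7 + √(-11 + 2)/7 = -8/7 + √(-9)/7 = -8/7 + (3*I)/7 = -8/7 + 3*I/7)
P(-1) - 1*359 = (-8/7 + 3*I/7) - 1*359 = (-8/7 + 3*I/7) - 359 = -2521/7 + 3*I/7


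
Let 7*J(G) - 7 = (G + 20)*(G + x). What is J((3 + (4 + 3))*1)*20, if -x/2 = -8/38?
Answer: 121460/133 ≈ 913.23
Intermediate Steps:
x = 8/19 (x = -(-16)/38 = -2*(-4/19) = 8/19 ≈ 0.42105)
J(G) = 1 + (20 + G)*(8/19 + G)/7 (J(G) = 1 + ((G + 20)*(G + 8/19))/7 = 1 + ((20 + G)*(8/19 + G))/7 = 1 + (20 + G)*(8/19 + G)/7)
J((3 + (4 + 3))*1)*20 = (293/133 + ((3 + (4 + 3))*1)²/7 + 388*((3 + (4 + 3))*1)/133)*20 = (293/133 + ((3 + 7)*1)²/7 + 388*((3 + 7)*1)/133)*20 = (293/133 + (10*1)²/7 + 388*(10*1)/133)*20 = (293/133 + (⅐)*10² + (388/133)*10)*20 = (293/133 + (⅐)*100 + 3880/133)*20 = (293/133 + 100/7 + 3880/133)*20 = (6073/133)*20 = 121460/133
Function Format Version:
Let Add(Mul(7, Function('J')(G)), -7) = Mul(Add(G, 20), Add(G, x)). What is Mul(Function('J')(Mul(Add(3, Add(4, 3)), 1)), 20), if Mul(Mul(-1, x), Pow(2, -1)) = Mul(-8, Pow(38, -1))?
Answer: Rational(121460, 133) ≈ 913.23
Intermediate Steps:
x = Rational(8, 19) (x = Mul(-2, Mul(-8, Pow(38, -1))) = Mul(-2, Mul(-8, Rational(1, 38))) = Mul(-2, Rational(-4, 19)) = Rational(8, 19) ≈ 0.42105)
Function('J')(G) = Add(1, Mul(Rational(1, 7), Add(20, G), Add(Rational(8, 19), G))) (Function('J')(G) = Add(1, Mul(Rational(1, 7), Mul(Add(G, 20), Add(G, Rational(8, 19))))) = Add(1, Mul(Rational(1, 7), Mul(Add(20, G), Add(Rational(8, 19), G)))) = Add(1, Mul(Rational(1, 7), Add(20, G), Add(Rational(8, 19), G))))
Mul(Function('J')(Mul(Add(3, Add(4, 3)), 1)), 20) = Mul(Add(Rational(293, 133), Mul(Rational(1, 7), Pow(Mul(Add(3, Add(4, 3)), 1), 2)), Mul(Rational(388, 133), Mul(Add(3, Add(4, 3)), 1))), 20) = Mul(Add(Rational(293, 133), Mul(Rational(1, 7), Pow(Mul(Add(3, 7), 1), 2)), Mul(Rational(388, 133), Mul(Add(3, 7), 1))), 20) = Mul(Add(Rational(293, 133), Mul(Rational(1, 7), Pow(Mul(10, 1), 2)), Mul(Rational(388, 133), Mul(10, 1))), 20) = Mul(Add(Rational(293, 133), Mul(Rational(1, 7), Pow(10, 2)), Mul(Rational(388, 133), 10)), 20) = Mul(Add(Rational(293, 133), Mul(Rational(1, 7), 100), Rational(3880, 133)), 20) = Mul(Add(Rational(293, 133), Rational(100, 7), Rational(3880, 133)), 20) = Mul(Rational(6073, 133), 20) = Rational(121460, 133)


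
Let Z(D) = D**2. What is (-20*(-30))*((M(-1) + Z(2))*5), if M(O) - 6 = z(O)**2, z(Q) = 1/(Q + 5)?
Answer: 60375/2 ≈ 30188.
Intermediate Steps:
z(Q) = 1/(5 + Q)
M(O) = 6 + (5 + O)**(-2) (M(O) = 6 + (1/(5 + O))**2 = 6 + (5 + O)**(-2))
(-20*(-30))*((M(-1) + Z(2))*5) = (-20*(-30))*(((6 + (5 - 1)**(-2)) + 2**2)*5) = 600*(((6 + 4**(-2)) + 4)*5) = 600*(((6 + 1/16) + 4)*5) = 600*((97/16 + 4)*5) = 600*((161/16)*5) = 600*(805/16) = 60375/2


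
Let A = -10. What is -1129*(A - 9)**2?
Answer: -407569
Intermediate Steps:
-1129*(A - 9)**2 = -1129*(-10 - 9)**2 = -1129*(-19)**2 = -1129*361 = -407569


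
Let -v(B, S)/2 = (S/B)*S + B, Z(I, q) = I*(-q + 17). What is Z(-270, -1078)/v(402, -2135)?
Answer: 59425650/4719829 ≈ 12.591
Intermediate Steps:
Z(I, q) = I*(17 - q)
v(B, S) = -2*B - 2*S²/B (v(B, S) = -2*((S/B)*S + B) = -2*(S²/B + B) = -2*(B + S²/B) = -2*B - 2*S²/B)
Z(-270, -1078)/v(402, -2135) = (-270*(17 - 1*(-1078)))/(-2*402 - 2*(-2135)²/402) = (-270*(17 + 1078))/(-804 - 2*1/402*4558225) = (-270*1095)/(-804 - 4558225/201) = -295650/(-4719829/201) = -295650*(-201/4719829) = 59425650/4719829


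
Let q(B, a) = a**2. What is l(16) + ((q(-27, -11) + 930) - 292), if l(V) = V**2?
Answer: 1015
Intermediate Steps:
l(16) + ((q(-27, -11) + 930) - 292) = 16**2 + (((-11)**2 + 930) - 292) = 256 + ((121 + 930) - 292) = 256 + (1051 - 292) = 256 + 759 = 1015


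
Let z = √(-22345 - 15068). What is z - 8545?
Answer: -8545 + 3*I*√4157 ≈ -8545.0 + 193.42*I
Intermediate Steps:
z = 3*I*√4157 (z = √(-37413) = 3*I*√4157 ≈ 193.42*I)
z - 8545 = 3*I*√4157 - 8545 = -8545 + 3*I*√4157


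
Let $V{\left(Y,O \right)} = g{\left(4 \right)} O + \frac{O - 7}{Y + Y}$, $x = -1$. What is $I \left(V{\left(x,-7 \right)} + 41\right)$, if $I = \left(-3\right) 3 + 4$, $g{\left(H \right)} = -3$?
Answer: $-345$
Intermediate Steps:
$I = -5$ ($I = -9 + 4 = -5$)
$V{\left(Y,O \right)} = - 3 O + \frac{-7 + O}{2 Y}$ ($V{\left(Y,O \right)} = - 3 O + \frac{O - 7}{Y + Y} = - 3 O + \frac{-7 + O}{2 Y}$)
$I \left(V{\left(x,-7 \right)} + 41\right) = - 5 \left(\frac{-7 - 7 - \left(-42\right) \left(-1\right)}{2 \left(-1\right)} + 41\right) = - 5 \left(\frac{1}{2} \left(-1\right) \left(-7 - 7 - 42\right) + 41\right) = - 5 \left(\frac{1}{2} \left(-1\right) \left(-56\right) + 41\right) = - 5 \left(28 + 41\right) = \left(-5\right) 69 = -345$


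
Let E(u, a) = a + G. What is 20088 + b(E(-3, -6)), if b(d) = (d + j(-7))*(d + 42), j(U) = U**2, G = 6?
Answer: 22146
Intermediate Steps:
E(u, a) = 6 + a (E(u, a) = a + 6 = 6 + a)
b(d) = (42 + d)*(49 + d) (b(d) = (d + (-7)**2)*(d + 42) = (d + 49)*(42 + d) = (49 + d)*(42 + d) = (42 + d)*(49 + d))
20088 + b(E(-3, -6)) = 20088 + (2058 + (6 - 6)**2 + 91*(6 - 6)) = 20088 + (2058 + 0**2 + 91*0) = 20088 + (2058 + 0 + 0) = 20088 + 2058 = 22146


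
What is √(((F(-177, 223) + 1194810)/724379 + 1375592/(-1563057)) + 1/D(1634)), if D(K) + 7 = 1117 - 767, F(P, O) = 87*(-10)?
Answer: √29301212656083810690980179/6164448629283 ≈ 0.87811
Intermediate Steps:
F(P, O) = -870
D(K) = 343 (D(K) = -7 + (1117 - 767) = -7 + 350 = 343)
√(((F(-177, 223) + 1194810)/724379 + 1375592/(-1563057)) + 1/D(1634)) = √(((-870 + 1194810)/724379 + 1375592/(-1563057)) + 1/343) = √((1193940*(1/724379) + 1375592*(-1/1563057)) + 1/343) = √((1193940/724379 - 1375592/1563057) + 1/343) = √(869746317212/1132245666603 + 1/343) = √(299455232470319/388360263644829) = √29301212656083810690980179/6164448629283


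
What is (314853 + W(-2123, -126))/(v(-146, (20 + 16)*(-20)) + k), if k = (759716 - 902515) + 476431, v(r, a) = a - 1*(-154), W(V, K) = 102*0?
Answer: 104951/111022 ≈ 0.94532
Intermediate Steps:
W(V, K) = 0
v(r, a) = 154 + a (v(r, a) = a + 154 = 154 + a)
k = 333632 (k = -142799 + 476431 = 333632)
(314853 + W(-2123, -126))/(v(-146, (20 + 16)*(-20)) + k) = (314853 + 0)/((154 + (20 + 16)*(-20)) + 333632) = 314853/((154 + 36*(-20)) + 333632) = 314853/((154 - 720) + 333632) = 314853/(-566 + 333632) = 314853/333066 = 314853*(1/333066) = 104951/111022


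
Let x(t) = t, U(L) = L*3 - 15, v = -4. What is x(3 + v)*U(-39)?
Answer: 132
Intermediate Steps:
U(L) = -15 + 3*L (U(L) = 3*L - 15 = -15 + 3*L)
x(3 + v)*U(-39) = (3 - 4)*(-15 + 3*(-39)) = -(-15 - 117) = -1*(-132) = 132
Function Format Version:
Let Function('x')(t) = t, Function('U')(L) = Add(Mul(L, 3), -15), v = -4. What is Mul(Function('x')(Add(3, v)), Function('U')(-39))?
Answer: 132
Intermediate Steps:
Function('U')(L) = Add(-15, Mul(3, L)) (Function('U')(L) = Add(Mul(3, L), -15) = Add(-15, Mul(3, L)))
Mul(Function('x')(Add(3, v)), Function('U')(-39)) = Mul(Add(3, -4), Add(-15, Mul(3, -39))) = Mul(-1, Add(-15, -117)) = Mul(-1, -132) = 132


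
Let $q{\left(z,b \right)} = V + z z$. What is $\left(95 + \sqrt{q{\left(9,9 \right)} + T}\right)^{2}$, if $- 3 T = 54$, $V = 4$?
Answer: $\left(95 + \sqrt{67}\right)^{2} \approx 10647.0$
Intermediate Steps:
$T = -18$ ($T = \left(- \frac{1}{3}\right) 54 = -18$)
$q{\left(z,b \right)} = 4 + z^{2}$ ($q{\left(z,b \right)} = 4 + z z = 4 + z^{2}$)
$\left(95 + \sqrt{q{\left(9,9 \right)} + T}\right)^{2} = \left(95 + \sqrt{\left(4 + 9^{2}\right) - 18}\right)^{2} = \left(95 + \sqrt{\left(4 + 81\right) - 18}\right)^{2} = \left(95 + \sqrt{85 - 18}\right)^{2} = \left(95 + \sqrt{67}\right)^{2}$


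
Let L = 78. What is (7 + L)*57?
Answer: 4845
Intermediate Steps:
(7 + L)*57 = (7 + 78)*57 = 85*57 = 4845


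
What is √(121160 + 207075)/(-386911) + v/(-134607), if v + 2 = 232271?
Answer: -77423/44869 - √328235/386911 ≈ -1.7270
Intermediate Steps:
v = 232269 (v = -2 + 232271 = 232269)
√(121160 + 207075)/(-386911) + v/(-134607) = √(121160 + 207075)/(-386911) + 232269/(-134607) = √328235*(-1/386911) + 232269*(-1/134607) = -√328235/386911 - 77423/44869 = -77423/44869 - √328235/386911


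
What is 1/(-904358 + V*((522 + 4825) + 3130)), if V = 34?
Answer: -1/616140 ≈ -1.6230e-6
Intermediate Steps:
1/(-904358 + V*((522 + 4825) + 3130)) = 1/(-904358 + 34*((522 + 4825) + 3130)) = 1/(-904358 + 34*(5347 + 3130)) = 1/(-904358 + 34*8477) = 1/(-904358 + 288218) = 1/(-616140) = -1/616140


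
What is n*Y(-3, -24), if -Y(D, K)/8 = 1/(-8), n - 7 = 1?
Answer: 8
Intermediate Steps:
n = 8 (n = 7 + 1 = 8)
Y(D, K) = 1 (Y(D, K) = -8/(-8) = -8*(-⅛) = 1)
n*Y(-3, -24) = 8*1 = 8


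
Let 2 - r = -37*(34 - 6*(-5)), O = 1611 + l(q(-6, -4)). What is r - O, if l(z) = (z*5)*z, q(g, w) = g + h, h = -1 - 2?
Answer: 354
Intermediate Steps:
h = -3
q(g, w) = -3 + g (q(g, w) = g - 3 = -3 + g)
l(z) = 5*z**2 (l(z) = (5*z)*z = 5*z**2)
O = 2016 (O = 1611 + 5*(-3 - 6)**2 = 1611 + 5*(-9)**2 = 1611 + 5*81 = 1611 + 405 = 2016)
r = 2370 (r = 2 - (-37)*(34 - 6*(-5)) = 2 - (-37)*(34 - 1*(-30)) = 2 - (-37)*(34 + 30) = 2 - (-37)*64 = 2 - 1*(-2368) = 2 + 2368 = 2370)
r - O = 2370 - 1*2016 = 2370 - 2016 = 354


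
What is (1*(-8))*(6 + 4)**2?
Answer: -800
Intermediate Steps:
(1*(-8))*(6 + 4)**2 = -8*10**2 = -8*100 = -800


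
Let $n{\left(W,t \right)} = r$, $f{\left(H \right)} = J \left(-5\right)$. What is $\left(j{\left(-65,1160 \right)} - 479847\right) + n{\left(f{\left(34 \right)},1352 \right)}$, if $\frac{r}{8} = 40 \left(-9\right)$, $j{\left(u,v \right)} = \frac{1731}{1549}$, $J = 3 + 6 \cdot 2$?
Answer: $- \frac{747742392}{1549} \approx -4.8273 \cdot 10^{5}$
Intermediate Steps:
$J = 15$ ($J = 3 + 12 = 15$)
$f{\left(H \right)} = -75$ ($f{\left(H \right)} = 15 \left(-5\right) = -75$)
$j{\left(u,v \right)} = \frac{1731}{1549}$ ($j{\left(u,v \right)} = 1731 \cdot \frac{1}{1549} = \frac{1731}{1549}$)
$r = -2880$ ($r = 8 \cdot 40 \left(-9\right) = 8 \left(-360\right) = -2880$)
$n{\left(W,t \right)} = -2880$
$\left(j{\left(-65,1160 \right)} - 479847\right) + n{\left(f{\left(34 \right)},1352 \right)} = \left(\frac{1731}{1549} - 479847\right) - 2880 = - \frac{743281272}{1549} - 2880 = - \frac{747742392}{1549}$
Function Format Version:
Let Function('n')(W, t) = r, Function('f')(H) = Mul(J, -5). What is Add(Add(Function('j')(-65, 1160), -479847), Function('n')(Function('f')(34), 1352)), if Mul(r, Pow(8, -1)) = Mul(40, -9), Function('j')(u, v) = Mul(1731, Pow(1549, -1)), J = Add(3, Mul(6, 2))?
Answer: Rational(-747742392, 1549) ≈ -4.8273e+5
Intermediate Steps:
J = 15 (J = Add(3, 12) = 15)
Function('f')(H) = -75 (Function('f')(H) = Mul(15, -5) = -75)
Function('j')(u, v) = Rational(1731, 1549) (Function('j')(u, v) = Mul(1731, Rational(1, 1549)) = Rational(1731, 1549))
r = -2880 (r = Mul(8, Mul(40, -9)) = Mul(8, -360) = -2880)
Function('n')(W, t) = -2880
Add(Add(Function('j')(-65, 1160), -479847), Function('n')(Function('f')(34), 1352)) = Add(Add(Rational(1731, 1549), -479847), -2880) = Add(Rational(-743281272, 1549), -2880) = Rational(-747742392, 1549)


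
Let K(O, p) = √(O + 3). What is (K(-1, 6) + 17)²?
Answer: (17 + √2)² ≈ 339.08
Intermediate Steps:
K(O, p) = √(3 + O)
(K(-1, 6) + 17)² = (√(3 - 1) + 17)² = (√2 + 17)² = (17 + √2)²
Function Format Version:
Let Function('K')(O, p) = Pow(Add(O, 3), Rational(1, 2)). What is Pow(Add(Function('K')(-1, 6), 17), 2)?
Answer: Pow(Add(17, Pow(2, Rational(1, 2))), 2) ≈ 339.08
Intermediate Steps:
Function('K')(O, p) = Pow(Add(3, O), Rational(1, 2))
Pow(Add(Function('K')(-1, 6), 17), 2) = Pow(Add(Pow(Add(3, -1), Rational(1, 2)), 17), 2) = Pow(Add(Pow(2, Rational(1, 2)), 17), 2) = Pow(Add(17, Pow(2, Rational(1, 2))), 2)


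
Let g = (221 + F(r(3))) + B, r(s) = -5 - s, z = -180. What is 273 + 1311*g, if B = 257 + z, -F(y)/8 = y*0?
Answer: 390951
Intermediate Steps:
F(y) = 0 (F(y) = -8*y*0 = -8*0 = 0)
B = 77 (B = 257 - 180 = 77)
g = 298 (g = (221 + 0) + 77 = 221 + 77 = 298)
273 + 1311*g = 273 + 1311*298 = 273 + 390678 = 390951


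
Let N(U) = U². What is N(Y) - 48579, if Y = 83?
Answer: -41690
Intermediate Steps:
N(Y) - 48579 = 83² - 48579 = 6889 - 48579 = -41690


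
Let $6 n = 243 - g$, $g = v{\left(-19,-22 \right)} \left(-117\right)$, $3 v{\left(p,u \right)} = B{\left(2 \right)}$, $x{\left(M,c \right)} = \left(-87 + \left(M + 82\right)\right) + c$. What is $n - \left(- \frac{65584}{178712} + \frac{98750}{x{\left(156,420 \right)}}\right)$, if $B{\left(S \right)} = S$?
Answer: $- \frac{3037744501}{25511138} \approx -119.08$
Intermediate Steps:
$x{\left(M,c \right)} = -5 + M + c$ ($x{\left(M,c \right)} = \left(-87 + \left(82 + M\right)\right) + c = \left(-5 + M\right) + c = -5 + M + c$)
$v{\left(p,u \right)} = \frac{2}{3}$ ($v{\left(p,u \right)} = \frac{1}{3} \cdot 2 = \frac{2}{3}$)
$g = -78$ ($g = \frac{2}{3} \left(-117\right) = -78$)
$n = \frac{107}{2}$ ($n = \frac{243 - -78}{6} = \frac{243 + 78}{6} = \frac{1}{6} \cdot 321 = \frac{107}{2} \approx 53.5$)
$n - \left(- \frac{65584}{178712} + \frac{98750}{x{\left(156,420 \right)}}\right) = \frac{107}{2} - \left(- \frac{65584}{178712} + \frac{98750}{-5 + 156 + 420}\right) = \frac{107}{2} - \left(\left(-65584\right) \frac{1}{178712} + \frac{98750}{571}\right) = \frac{107}{2} - \left(- \frac{8198}{22339} + 98750 \cdot \frac{1}{571}\right) = \frac{107}{2} - \left(- \frac{8198}{22339} + \frac{98750}{571}\right) = \frac{107}{2} - \frac{2201295192}{12755569} = - \frac{3037744501}{25511138}$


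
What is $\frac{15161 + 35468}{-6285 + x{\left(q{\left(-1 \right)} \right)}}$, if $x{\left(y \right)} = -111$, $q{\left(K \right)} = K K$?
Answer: $- \frac{50629}{6396} \approx -7.9157$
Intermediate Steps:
$q{\left(K \right)} = K^{2}$
$\frac{15161 + 35468}{-6285 + x{\left(q{\left(-1 \right)} \right)}} = \frac{15161 + 35468}{-6285 - 111} = \frac{50629}{-6396} = 50629 \left(- \frac{1}{6396}\right) = - \frac{50629}{6396}$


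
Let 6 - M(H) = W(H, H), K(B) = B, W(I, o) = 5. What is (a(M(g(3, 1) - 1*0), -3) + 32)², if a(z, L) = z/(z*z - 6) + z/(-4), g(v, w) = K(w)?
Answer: 398161/400 ≈ 995.40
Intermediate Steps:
g(v, w) = w
M(H) = 1 (M(H) = 6 - 1*5 = 6 - 5 = 1)
a(z, L) = -z/4 + z/(-6 + z²) (a(z, L) = z/(z² - 6) + z*(-¼) = z/(-6 + z²) - z/4 = -z/4 + z/(-6 + z²))
(a(M(g(3, 1) - 1*0), -3) + 32)² = ((¼)*1*(10 - 1*1²)/(-6 + 1²) + 32)² = ((¼)*1*(10 - 1*1)/(-6 + 1) + 32)² = ((¼)*1*(10 - 1)/(-5) + 32)² = ((¼)*1*(-⅕)*9 + 32)² = (-9/20 + 32)² = (631/20)² = 398161/400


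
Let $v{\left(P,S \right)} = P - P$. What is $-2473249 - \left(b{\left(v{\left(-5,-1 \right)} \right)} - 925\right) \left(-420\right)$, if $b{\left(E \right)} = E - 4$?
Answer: $-2863429$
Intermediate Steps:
$v{\left(P,S \right)} = 0$
$b{\left(E \right)} = -4 + E$
$-2473249 - \left(b{\left(v{\left(-5,-1 \right)} \right)} - 925\right) \left(-420\right) = -2473249 - \left(\left(-4 + 0\right) - 925\right) \left(-420\right) = -2473249 - \left(-4 - 925\right) \left(-420\right) = -2473249 - \left(-929\right) \left(-420\right) = -2473249 - 390180 = -2863429$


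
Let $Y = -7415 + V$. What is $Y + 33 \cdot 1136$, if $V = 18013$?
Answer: $48086$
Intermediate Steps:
$Y = 10598$ ($Y = -7415 + 18013 = 10598$)
$Y + 33 \cdot 1136 = 10598 + 33 \cdot 1136 = 10598 + 37488 = 48086$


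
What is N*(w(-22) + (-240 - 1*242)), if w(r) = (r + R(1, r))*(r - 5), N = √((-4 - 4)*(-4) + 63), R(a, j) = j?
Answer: 706*√95 ≈ 6881.2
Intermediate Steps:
N = √95 (N = √(-8*(-4) + 63) = √(32 + 63) = √95 ≈ 9.7468)
w(r) = 2*r*(-5 + r) (w(r) = (r + r)*(r - 5) = (2*r)*(-5 + r) = 2*r*(-5 + r))
N*(w(-22) + (-240 - 1*242)) = √95*(2*(-22)*(-5 - 22) + (-240 - 1*242)) = √95*(2*(-22)*(-27) + (-240 - 242)) = √95*(1188 - 482) = √95*706 = 706*√95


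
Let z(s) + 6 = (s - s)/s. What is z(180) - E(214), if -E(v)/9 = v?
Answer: 1920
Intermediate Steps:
z(s) = -6 (z(s) = -6 + (s - s)/s = -6 + 0/s = -6 + 0 = -6)
E(v) = -9*v
z(180) - E(214) = -6 - (-9)*214 = -6 - 1*(-1926) = -6 + 1926 = 1920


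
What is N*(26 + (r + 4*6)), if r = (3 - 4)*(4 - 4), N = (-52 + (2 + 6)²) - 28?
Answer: -800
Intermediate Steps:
N = -16 (N = (-52 + 8²) - 28 = (-52 + 64) - 28 = 12 - 28 = -16)
r = 0 (r = -1*0 = 0)
N*(26 + (r + 4*6)) = -16*(26 + (0 + 4*6)) = -16*(26 + (0 + 24)) = -16*(26 + 24) = -16*50 = -800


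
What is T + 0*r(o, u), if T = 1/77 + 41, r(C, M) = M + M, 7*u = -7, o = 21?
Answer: 3158/77 ≈ 41.013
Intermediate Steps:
u = -1 (u = (⅐)*(-7) = -1)
r(C, M) = 2*M
T = 3158/77 (T = 1/77 + 41 = 3158/77 ≈ 41.013)
T + 0*r(o, u) = 3158/77 + 0*(2*(-1)) = 3158/77 + 0*(-2) = 3158/77 + 0 = 3158/77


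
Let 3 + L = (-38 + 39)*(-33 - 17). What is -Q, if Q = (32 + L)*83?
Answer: 1743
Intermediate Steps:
L = -53 (L = -3 + (-38 + 39)*(-33 - 17) = -3 + 1*(-50) = -3 - 50 = -53)
Q = -1743 (Q = (32 - 53)*83 = -21*83 = -1743)
-Q = -1*(-1743) = 1743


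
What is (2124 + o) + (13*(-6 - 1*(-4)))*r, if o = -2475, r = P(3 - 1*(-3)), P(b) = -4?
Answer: -247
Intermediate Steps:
r = -4
(2124 + o) + (13*(-6 - 1*(-4)))*r = (2124 - 2475) + (13*(-6 - 1*(-4)))*(-4) = -351 + (13*(-6 + 4))*(-4) = -351 + (13*(-2))*(-4) = -351 - 26*(-4) = -351 + 104 = -247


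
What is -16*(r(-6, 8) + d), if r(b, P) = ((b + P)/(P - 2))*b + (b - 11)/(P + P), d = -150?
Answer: 2449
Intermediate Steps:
r(b, P) = (-11 + b)/(2*P) + b*(P + b)/(-2 + P) (r(b, P) = ((P + b)/(-2 + P))*b + (-11 + b)/((2*P)) = ((P + b)/(-2 + P))*b + (-11 + b)*(1/(2*P)) = b*(P + b)/(-2 + P) + (-11 + b)/(2*P) = (-11 + b)/(2*P) + b*(P + b)/(-2 + P))
-16*(r(-6, 8) + d) = -16*((11 - 1*(-6) - 11/2*8 + 8*(-6)² - 6*8² + (½)*8*(-6))/(8*(-2 + 8)) - 150) = -16*((⅛)*(11 + 6 - 44 + 8*36 - 6*64 - 24)/6 - 150) = -16*((⅛)*(⅙)*(11 + 6 - 44 + 288 - 384 - 24) - 150) = -16*((⅛)*(⅙)*(-147) - 150) = -16*(-49/16 - 150) = -16*(-2449/16) = 2449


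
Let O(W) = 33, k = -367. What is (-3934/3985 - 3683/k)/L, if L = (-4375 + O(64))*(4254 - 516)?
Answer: -13232977/23736872998020 ≈ -5.5749e-7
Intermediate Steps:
L = -16230396 (L = (-4375 + 33)*(4254 - 516) = -4342*3738 = -16230396)
(-3934/3985 - 3683/k)/L = (-3934/3985 - 3683/(-367))/(-16230396) = (-3934*1/3985 - 3683*(-1/367))*(-1/16230396) = (-3934/3985 + 3683/367)*(-1/16230396) = (13232977/1462495)*(-1/16230396) = -13232977/23736872998020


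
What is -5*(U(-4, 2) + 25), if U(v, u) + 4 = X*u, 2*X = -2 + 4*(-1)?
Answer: -75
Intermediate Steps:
X = -3 (X = (-2 + 4*(-1))/2 = (-2 - 4)/2 = (1/2)*(-6) = -3)
U(v, u) = -4 - 3*u
-5*(U(-4, 2) + 25) = -5*((-4 - 3*2) + 25) = -5*((-4 - 6) + 25) = -5*(-10 + 25) = -5*15 = -75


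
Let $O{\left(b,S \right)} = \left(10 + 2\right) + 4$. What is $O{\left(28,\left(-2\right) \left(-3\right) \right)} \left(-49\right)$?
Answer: $-784$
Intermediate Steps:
$O{\left(b,S \right)} = 16$ ($O{\left(b,S \right)} = 12 + 4 = 16$)
$O{\left(28,\left(-2\right) \left(-3\right) \right)} \left(-49\right) = 16 \left(-49\right) = -784$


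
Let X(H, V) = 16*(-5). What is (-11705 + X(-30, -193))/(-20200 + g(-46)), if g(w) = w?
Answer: 11785/20246 ≈ 0.58209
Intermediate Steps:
X(H, V) = -80
(-11705 + X(-30, -193))/(-20200 + g(-46)) = (-11705 - 80)/(-20200 - 46) = -11785/(-20246) = -11785*(-1/20246) = 11785/20246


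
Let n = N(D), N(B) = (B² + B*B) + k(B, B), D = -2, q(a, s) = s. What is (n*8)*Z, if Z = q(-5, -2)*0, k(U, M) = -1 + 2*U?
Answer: 0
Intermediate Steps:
Z = 0 (Z = -2*0 = 0)
N(B) = -1 + 2*B + 2*B² (N(B) = (B² + B*B) + (-1 + 2*B) = (B² + B²) + (-1 + 2*B) = 2*B² + (-1 + 2*B) = -1 + 2*B + 2*B²)
n = 3 (n = -1 + 2*(-2) + 2*(-2)² = -1 - 4 + 2*4 = -1 - 4 + 8 = 3)
(n*8)*Z = (3*8)*0 = 24*0 = 0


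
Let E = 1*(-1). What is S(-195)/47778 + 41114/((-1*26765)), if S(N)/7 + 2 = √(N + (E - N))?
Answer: -982359701/639389085 + 7*I/47778 ≈ -1.5364 + 0.00014651*I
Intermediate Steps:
E = -1
S(N) = -14 + 7*I (S(N) = -14 + 7*√(N + (-1 - N)) = -14 + 7*√(-1) = -14 + 7*I)
S(-195)/47778 + 41114/((-1*26765)) = (-14 + 7*I)/47778 + 41114/((-1*26765)) = (-14 + 7*I)*(1/47778) + 41114/(-26765) = (-7/23889 + 7*I/47778) + 41114*(-1/26765) = (-7/23889 + 7*I/47778) - 41114/26765 = -982359701/639389085 + 7*I/47778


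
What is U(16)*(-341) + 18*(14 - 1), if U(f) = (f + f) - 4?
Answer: -9314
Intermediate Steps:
U(f) = -4 + 2*f (U(f) = 2*f - 4 = -4 + 2*f)
U(16)*(-341) + 18*(14 - 1) = (-4 + 2*16)*(-341) + 18*(14 - 1) = (-4 + 32)*(-341) + 18*13 = 28*(-341) + 234 = -9548 + 234 = -9314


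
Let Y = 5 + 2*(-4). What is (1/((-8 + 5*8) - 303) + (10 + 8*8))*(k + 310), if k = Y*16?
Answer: 5253886/271 ≈ 19387.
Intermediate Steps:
Y = -3 (Y = 5 - 8 = -3)
k = -48 (k = -3*16 = -48)
(1/((-8 + 5*8) - 303) + (10 + 8*8))*(k + 310) = (1/((-8 + 5*8) - 303) + (10 + 8*8))*(-48 + 310) = (1/((-8 + 40) - 303) + (10 + 64))*262 = (1/(32 - 303) + 74)*262 = (1/(-271) + 74)*262 = (-1/271 + 74)*262 = (20053/271)*262 = 5253886/271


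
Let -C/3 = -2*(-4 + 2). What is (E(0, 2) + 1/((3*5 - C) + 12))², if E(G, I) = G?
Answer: 1/1521 ≈ 0.00065746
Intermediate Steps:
C = -12 (C = -(-6)*(-4 + 2) = -(-6)*(-2) = -3*4 = -12)
(E(0, 2) + 1/((3*5 - C) + 12))² = (0 + 1/((3*5 - 1*(-12)) + 12))² = (0 + 1/((15 + 12) + 12))² = (0 + 1/(27 + 12))² = (0 + 1/39)² = (1/39)² = 1/1521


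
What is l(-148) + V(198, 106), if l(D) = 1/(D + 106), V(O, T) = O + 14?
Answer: 8903/42 ≈ 211.98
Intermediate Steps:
V(O, T) = 14 + O
l(D) = 1/(106 + D)
l(-148) + V(198, 106) = 1/(106 - 148) + (14 + 198) = 1/(-42) + 212 = -1/42 + 212 = 8903/42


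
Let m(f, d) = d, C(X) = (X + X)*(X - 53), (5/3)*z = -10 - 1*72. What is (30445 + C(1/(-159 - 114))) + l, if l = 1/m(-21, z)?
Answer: 186063152075/6111378 ≈ 30445.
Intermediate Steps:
z = -246/5 (z = 3*(-10 - 1*72)/5 = 3*(-10 - 72)/5 = (⅗)*(-82) = -246/5 ≈ -49.200)
C(X) = 2*X*(-53 + X) (C(X) = (2*X)*(-53 + X) = 2*X*(-53 + X))
l = -5/246 (l = 1/(-246/5) = -5/246 ≈ -0.020325)
(30445 + C(1/(-159 - 114))) + l = (30445 + 2*(-53 + 1/(-159 - 114))/(-159 - 114)) - 5/246 = (30445 + 2*(-53 + 1/(-273))/(-273)) - 5/246 = (30445 + 2*(-1/273)*(-53 - 1/273)) - 5/246 = (30445 + 2*(-1/273)*(-14470/273)) - 5/246 = (30445 + 28940/74529) - 5/246 = 2269064345/74529 - 5/246 = 186063152075/6111378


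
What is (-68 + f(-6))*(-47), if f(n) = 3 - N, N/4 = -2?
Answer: 2679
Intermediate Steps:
N = -8 (N = 4*(-2) = -8)
f(n) = 11 (f(n) = 3 - 1*(-8) = 3 + 8 = 11)
(-68 + f(-6))*(-47) = (-68 + 11)*(-47) = -57*(-47) = 2679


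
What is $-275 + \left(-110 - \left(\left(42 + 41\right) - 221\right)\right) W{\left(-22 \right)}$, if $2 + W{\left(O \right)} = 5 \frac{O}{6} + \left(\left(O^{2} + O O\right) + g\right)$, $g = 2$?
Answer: $\frac{78947}{3} \approx 26316.0$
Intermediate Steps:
$W{\left(O \right)} = 2 O^{2} + \frac{5 O}{6}$ ($W{\left(O \right)} = -2 + \left(5 \frac{O}{6} + \left(\left(O^{2} + O O\right) + 2\right)\right) = -2 + \left(5 O \frac{1}{6} + \left(\left(O^{2} + O^{2}\right) + 2\right)\right) = -2 + \left(5 \frac{O}{6} + \left(2 O^{2} + 2\right)\right) = -2 + \left(\frac{5 O}{6} + \left(2 + 2 O^{2}\right)\right) = -2 + \left(2 + 2 O^{2} + \frac{5 O}{6}\right) = 2 O^{2} + \frac{5 O}{6}$)
$-275 + \left(-110 - \left(\left(42 + 41\right) - 221\right)\right) W{\left(-22 \right)} = -275 + \left(-110 - \left(\left(42 + 41\right) - 221\right)\right) \frac{1}{6} \left(-22\right) \left(5 + 12 \left(-22\right)\right) = -275 + \left(-110 - \left(83 - 221\right)\right) \frac{1}{6} \left(-22\right) \left(5 - 264\right) = -275 + \left(-110 - -138\right) \frac{1}{6} \left(-22\right) \left(-259\right) = -275 + \left(-110 + 138\right) \frac{2849}{3} = -275 + 28 \cdot \frac{2849}{3} = -275 + \frac{79772}{3} = \frac{78947}{3}$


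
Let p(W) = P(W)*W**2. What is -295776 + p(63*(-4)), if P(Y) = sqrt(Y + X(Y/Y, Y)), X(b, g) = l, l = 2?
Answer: -295776 + 317520*I*sqrt(10) ≈ -2.9578e+5 + 1.0041e+6*I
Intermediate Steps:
X(b, g) = 2
P(Y) = sqrt(2 + Y) (P(Y) = sqrt(Y + 2) = sqrt(2 + Y))
p(W) = W**2*sqrt(2 + W) (p(W) = sqrt(2 + W)*W**2 = W**2*sqrt(2 + W))
-295776 + p(63*(-4)) = -295776 + (63*(-4))**2*sqrt(2 + 63*(-4)) = -295776 + (-252)**2*sqrt(2 - 252) = -295776 + 63504*sqrt(-250) = -295776 + 63504*(5*I*sqrt(10)) = -295776 + 317520*I*sqrt(10)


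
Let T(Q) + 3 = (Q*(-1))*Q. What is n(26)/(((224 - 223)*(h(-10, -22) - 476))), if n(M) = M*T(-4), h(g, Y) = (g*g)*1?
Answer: 247/188 ≈ 1.3138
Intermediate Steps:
h(g, Y) = g**2 (h(g, Y) = g**2*1 = g**2)
T(Q) = -3 - Q**2 (T(Q) = -3 + (Q*(-1))*Q = -3 + (-Q)*Q = -3 - Q**2)
n(M) = -19*M (n(M) = M*(-3 - 1*(-4)**2) = M*(-3 - 1*16) = M*(-3 - 16) = M*(-19) = -19*M)
n(26)/(((224 - 223)*(h(-10, -22) - 476))) = (-19*26)/(((224 - 223)*((-10)**2 - 476))) = -494/(100 - 476) = -494/(1*(-376)) = -494/(-376) = -494*(-1/376) = 247/188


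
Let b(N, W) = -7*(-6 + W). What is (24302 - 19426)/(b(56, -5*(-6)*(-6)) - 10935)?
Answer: -4876/9633 ≈ -0.50618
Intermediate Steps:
b(N, W) = 42 - 7*W
(24302 - 19426)/(b(56, -5*(-6)*(-6)) - 10935) = (24302 - 19426)/((42 - 7*(-5*(-6))*(-6)) - 10935) = 4876/((42 - 210*(-6)) - 10935) = 4876/((42 - 7*(-180)) - 10935) = 4876/((42 + 1260) - 10935) = 4876/(1302 - 10935) = 4876/(-9633) = 4876*(-1/9633) = -4876/9633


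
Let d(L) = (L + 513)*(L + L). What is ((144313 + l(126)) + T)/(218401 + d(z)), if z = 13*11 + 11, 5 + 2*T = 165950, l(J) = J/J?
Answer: 454573/847674 ≈ 0.53626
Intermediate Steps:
l(J) = 1
T = 165945/2 (T = -5/2 + (½)*165950 = -5/2 + 82975 = 165945/2 ≈ 82973.)
z = 154 (z = 143 + 11 = 154)
d(L) = 2*L*(513 + L) (d(L) = (513 + L)*(2*L) = 2*L*(513 + L))
((144313 + l(126)) + T)/(218401 + d(z)) = ((144313 + 1) + 165945/2)/(218401 + 2*154*(513 + 154)) = (144314 + 165945/2)/(218401 + 2*154*667) = 454573/(2*(218401 + 205436)) = (454573/2)/423837 = (454573/2)*(1/423837) = 454573/847674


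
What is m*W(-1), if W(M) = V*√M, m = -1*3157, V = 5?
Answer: -15785*I ≈ -15785.0*I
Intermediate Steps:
m = -3157
W(M) = 5*√M
m*W(-1) = -15785*√(-1) = -15785*I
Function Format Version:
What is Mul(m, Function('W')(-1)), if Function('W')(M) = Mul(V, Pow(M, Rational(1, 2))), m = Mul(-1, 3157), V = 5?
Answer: Mul(-15785, I) ≈ Mul(-15785., I)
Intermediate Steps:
m = -3157
Function('W')(M) = Mul(5, Pow(M, Rational(1, 2)))
Mul(m, Function('W')(-1)) = Mul(-3157, Mul(5, Pow(-1, Rational(1, 2)))) = Mul(-3157, Mul(5, I)) = Mul(-15785, I)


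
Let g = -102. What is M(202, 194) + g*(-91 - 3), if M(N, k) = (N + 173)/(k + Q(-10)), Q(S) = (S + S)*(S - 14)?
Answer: 6462687/674 ≈ 9588.6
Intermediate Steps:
Q(S) = 2*S*(-14 + S) (Q(S) = (2*S)*(-14 + S) = 2*S*(-14 + S))
M(N, k) = (173 + N)/(480 + k) (M(N, k) = (N + 173)/(k + 2*(-10)*(-14 - 10)) = (173 + N)/(k + 2*(-10)*(-24)) = (173 + N)/(k + 480) = (173 + N)/(480 + k))
M(202, 194) + g*(-91 - 3) = (173 + 202)/(480 + 194) - 102*(-91 - 3) = 375/674 - 102*(-94) = (1/674)*375 + 9588 = 375/674 + 9588 = 6462687/674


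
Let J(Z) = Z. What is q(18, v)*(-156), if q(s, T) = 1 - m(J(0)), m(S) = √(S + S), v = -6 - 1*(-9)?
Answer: -156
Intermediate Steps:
v = 3 (v = -6 + 9 = 3)
m(S) = √2*√S (m(S) = √(2*S) = √2*√S)
q(s, T) = 1 (q(s, T) = 1 - √2*√0 = 1 - √2*0 = 1 - 1*0 = 1 + 0 = 1)
q(18, v)*(-156) = 1*(-156) = -156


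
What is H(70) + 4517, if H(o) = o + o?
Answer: 4657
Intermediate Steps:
H(o) = 2*o
H(70) + 4517 = 2*70 + 4517 = 140 + 4517 = 4657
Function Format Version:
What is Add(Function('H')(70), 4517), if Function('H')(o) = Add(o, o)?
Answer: 4657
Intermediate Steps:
Function('H')(o) = Mul(2, o)
Add(Function('H')(70), 4517) = Add(Mul(2, 70), 4517) = Add(140, 4517) = 4657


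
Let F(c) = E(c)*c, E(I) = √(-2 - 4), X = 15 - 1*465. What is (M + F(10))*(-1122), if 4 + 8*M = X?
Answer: 127347/2 - 11220*I*√6 ≈ 63674.0 - 27483.0*I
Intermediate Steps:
X = -450 (X = 15 - 465 = -450)
E(I) = I*√6 (E(I) = √(-6) = I*√6)
M = -227/4 (M = -½ + (⅛)*(-450) = -½ - 225/4 = -227/4 ≈ -56.750)
F(c) = I*c*√6 (F(c) = (I*√6)*c = I*c*√6)
(M + F(10))*(-1122) = (-227/4 + I*10*√6)*(-1122) = (-227/4 + 10*I*√6)*(-1122) = 127347/2 - 11220*I*√6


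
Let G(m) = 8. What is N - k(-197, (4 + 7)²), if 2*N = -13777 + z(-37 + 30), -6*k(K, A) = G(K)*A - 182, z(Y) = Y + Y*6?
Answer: -6782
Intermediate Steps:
z(Y) = 7*Y (z(Y) = Y + 6*Y = 7*Y)
k(K, A) = 91/3 - 4*A/3 (k(K, A) = -(8*A - 182)/6 = -(-182 + 8*A)/6 = 91/3 - 4*A/3)
N = -6913 (N = (-13777 + 7*(-37 + 30))/2 = (-13777 + 7*(-7))/2 = (-13777 - 49)/2 = (½)*(-13826) = -6913)
N - k(-197, (4 + 7)²) = -6913 - (91/3 - 4*(4 + 7)²/3) = -6913 - (91/3 - 4/3*11²) = -6913 - (91/3 - 4/3*121) = -6913 - (91/3 - 484/3) = -6913 - 1*(-131) = -6913 + 131 = -6782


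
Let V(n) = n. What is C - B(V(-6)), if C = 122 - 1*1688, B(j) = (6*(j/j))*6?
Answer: -1602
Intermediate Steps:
B(j) = 36 (B(j) = (6*1)*6 = 6*6 = 36)
C = -1566 (C = 122 - 1688 = -1566)
C - B(V(-6)) = -1566 - 1*36 = -1566 - 36 = -1602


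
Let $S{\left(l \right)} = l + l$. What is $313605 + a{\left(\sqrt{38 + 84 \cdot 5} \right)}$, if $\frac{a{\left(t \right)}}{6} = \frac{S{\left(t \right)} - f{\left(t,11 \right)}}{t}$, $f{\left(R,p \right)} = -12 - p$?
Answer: $313617 + \frac{69 \sqrt{458}}{229} \approx 3.1362 \cdot 10^{5}$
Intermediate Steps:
$S{\left(l \right)} = 2 l$
$a{\left(t \right)} = \frac{6 \left(23 + 2 t\right)}{t}$ ($a{\left(t \right)} = 6 \frac{2 t - \left(-12 - 11\right)}{t} = 6 \frac{2 t - -23}{t} = 6 \frac{2 t + 23}{t} = 6 \frac{23 + 2 t}{t} = \frac{6 \left(23 + 2 t\right)}{t}$)
$313605 + a{\left(\sqrt{38 + 84 \cdot 5} \right)} = 313605 + \left(12 + \frac{138}{\sqrt{38 + 84 \cdot 5}}\right) = 313605 + \left(12 + \frac{138}{\sqrt{38 + 420}}\right) = 313605 + \left(12 + \frac{138}{\sqrt{458}}\right) = 313605 + \left(12 + 138 \frac{\sqrt{458}}{458}\right) = 313605 + \left(12 + \frac{69 \sqrt{458}}{229}\right) = 313617 + \frac{69 \sqrt{458}}{229}$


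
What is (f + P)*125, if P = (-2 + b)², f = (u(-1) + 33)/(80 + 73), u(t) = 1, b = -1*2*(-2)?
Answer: 4750/9 ≈ 527.78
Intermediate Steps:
b = 4 (b = -2*(-2) = 4)
f = 2/9 (f = (1 + 33)/(80 + 73) = 34/153 = 34*(1/153) = 2/9 ≈ 0.22222)
P = 4 (P = (-2 + 4)² = 2² = 4)
(f + P)*125 = (2/9 + 4)*125 = (38/9)*125 = 4750/9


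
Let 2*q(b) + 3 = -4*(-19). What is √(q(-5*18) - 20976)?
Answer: I*√83758/2 ≈ 144.7*I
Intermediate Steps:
q(b) = 73/2 (q(b) = -3/2 + (-4*(-19))/2 = -3/2 + (½)*76 = -3/2 + 38 = 73/2)
√(q(-5*18) - 20976) = √(73/2 - 20976) = √(-41879/2) = I*√83758/2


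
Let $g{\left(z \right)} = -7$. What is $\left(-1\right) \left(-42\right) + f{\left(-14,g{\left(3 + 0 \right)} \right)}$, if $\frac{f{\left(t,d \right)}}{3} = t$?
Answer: $0$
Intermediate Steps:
$f{\left(t,d \right)} = 3 t$
$\left(-1\right) \left(-42\right) + f{\left(-14,g{\left(3 + 0 \right)} \right)} = \left(-1\right) \left(-42\right) + 3 \left(-14\right) = 42 - 42 = 0$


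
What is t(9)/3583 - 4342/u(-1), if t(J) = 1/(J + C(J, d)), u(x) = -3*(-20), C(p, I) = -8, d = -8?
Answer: -7778663/107490 ≈ -72.366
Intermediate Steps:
u(x) = 60
t(J) = 1/(-8 + J) (t(J) = 1/(J - 8) = 1/(-8 + J))
t(9)/3583 - 4342/u(-1) = 1/((-8 + 9)*3583) - 4342/60 = (1/3583)/1 - 4342*1/60 = 1*(1/3583) - 2171/30 = 1/3583 - 2171/30 = -7778663/107490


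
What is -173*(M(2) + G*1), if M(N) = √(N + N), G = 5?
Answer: -1211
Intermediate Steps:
M(N) = √2*√N (M(N) = √(2*N) = √2*√N)
-173*(M(2) + G*1) = -173*(√2*√2 + 5*1) = -173*(2 + 5) = -173*7 = -1211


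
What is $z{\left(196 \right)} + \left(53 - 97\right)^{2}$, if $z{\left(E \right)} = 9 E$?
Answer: $3700$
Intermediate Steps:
$z{\left(196 \right)} + \left(53 - 97\right)^{2} = 9 \cdot 196 + \left(53 - 97\right)^{2} = 1764 + \left(-44\right)^{2} = 1764 + 1936 = 3700$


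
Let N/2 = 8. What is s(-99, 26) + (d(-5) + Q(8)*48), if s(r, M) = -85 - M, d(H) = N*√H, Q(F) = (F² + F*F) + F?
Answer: 6417 + 16*I*√5 ≈ 6417.0 + 35.777*I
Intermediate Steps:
N = 16 (N = 2*8 = 16)
Q(F) = F + 2*F² (Q(F) = (F² + F²) + F = 2*F² + F = F + 2*F²)
d(H) = 16*√H
s(-99, 26) + (d(-5) + Q(8)*48) = (-85 - 1*26) + (16*√(-5) + (8*(1 + 2*8))*48) = (-85 - 26) + (16*(I*√5) + (8*(1 + 16))*48) = -111 + (16*I*√5 + (8*17)*48) = -111 + (16*I*√5 + 136*48) = -111 + (16*I*√5 + 6528) = -111 + (6528 + 16*I*√5) = 6417 + 16*I*√5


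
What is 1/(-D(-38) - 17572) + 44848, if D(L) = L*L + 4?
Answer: 853008959/19020 ≈ 44848.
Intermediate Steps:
D(L) = 4 + L² (D(L) = L² + 4 = 4 + L²)
1/(-D(-38) - 17572) + 44848 = 1/(-(4 + (-38)²) - 17572) + 44848 = 1/(-(4 + 1444) - 17572) + 44848 = 1/(-1*1448 - 17572) + 44848 = 1/(-1448 - 17572) + 44848 = 1/(-19020) + 44848 = -1/19020 + 44848 = 853008959/19020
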